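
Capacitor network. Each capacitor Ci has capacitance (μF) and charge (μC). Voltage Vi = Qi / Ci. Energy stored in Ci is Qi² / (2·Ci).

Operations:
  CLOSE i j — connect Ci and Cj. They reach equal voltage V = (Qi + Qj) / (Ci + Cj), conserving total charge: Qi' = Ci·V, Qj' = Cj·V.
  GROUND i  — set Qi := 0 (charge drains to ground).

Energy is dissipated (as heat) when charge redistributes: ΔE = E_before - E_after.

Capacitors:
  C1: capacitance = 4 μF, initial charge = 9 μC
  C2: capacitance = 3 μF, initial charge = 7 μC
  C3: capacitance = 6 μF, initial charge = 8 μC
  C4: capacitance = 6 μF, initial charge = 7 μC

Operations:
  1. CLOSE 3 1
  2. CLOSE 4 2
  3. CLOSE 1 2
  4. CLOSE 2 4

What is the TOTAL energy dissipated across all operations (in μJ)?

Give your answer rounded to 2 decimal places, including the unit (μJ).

Initial: C1(4μF, Q=9μC, V=2.25V), C2(3μF, Q=7μC, V=2.33V), C3(6μF, Q=8μC, V=1.33V), C4(6μF, Q=7μC, V=1.17V)
Op 1: CLOSE 3-1: Q_total=17.00, C_total=10.00, V=1.70; Q3=10.20, Q1=6.80; dissipated=1.008
Op 2: CLOSE 4-2: Q_total=14.00, C_total=9.00, V=1.56; Q4=9.33, Q2=4.67; dissipated=1.361
Op 3: CLOSE 1-2: Q_total=11.47, C_total=7.00, V=1.64; Q1=6.55, Q2=4.91; dissipated=0.018
Op 4: CLOSE 2-4: Q_total=14.25, C_total=9.00, V=1.58; Q2=4.75, Q4=9.50; dissipated=0.007
Total dissipated: 2.394 μJ

Answer: 2.39 μJ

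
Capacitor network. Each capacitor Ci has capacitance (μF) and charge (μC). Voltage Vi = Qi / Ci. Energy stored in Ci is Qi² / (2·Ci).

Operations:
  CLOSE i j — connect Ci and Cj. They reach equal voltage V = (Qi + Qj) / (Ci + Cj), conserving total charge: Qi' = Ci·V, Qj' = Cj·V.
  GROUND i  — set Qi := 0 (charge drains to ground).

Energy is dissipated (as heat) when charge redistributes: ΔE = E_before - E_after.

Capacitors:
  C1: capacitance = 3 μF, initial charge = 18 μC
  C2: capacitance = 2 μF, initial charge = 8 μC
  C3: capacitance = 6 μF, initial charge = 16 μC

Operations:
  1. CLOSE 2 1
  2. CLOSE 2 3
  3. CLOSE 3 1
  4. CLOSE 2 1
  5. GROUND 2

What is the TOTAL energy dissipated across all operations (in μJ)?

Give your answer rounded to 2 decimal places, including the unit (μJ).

Initial: C1(3μF, Q=18μC, V=6.00V), C2(2μF, Q=8μC, V=4.00V), C3(6μF, Q=16μC, V=2.67V)
Op 1: CLOSE 2-1: Q_total=26.00, C_total=5.00, V=5.20; Q2=10.40, Q1=15.60; dissipated=2.400
Op 2: CLOSE 2-3: Q_total=26.40, C_total=8.00, V=3.30; Q2=6.60, Q3=19.80; dissipated=4.813
Op 3: CLOSE 3-1: Q_total=35.40, C_total=9.00, V=3.93; Q3=23.60, Q1=11.80; dissipated=3.610
Op 4: CLOSE 2-1: Q_total=18.40, C_total=5.00, V=3.68; Q2=7.36, Q1=11.04; dissipated=0.241
Op 5: GROUND 2: Q2=0; energy lost=13.542
Total dissipated: 24.606 μJ

Answer: 24.61 μJ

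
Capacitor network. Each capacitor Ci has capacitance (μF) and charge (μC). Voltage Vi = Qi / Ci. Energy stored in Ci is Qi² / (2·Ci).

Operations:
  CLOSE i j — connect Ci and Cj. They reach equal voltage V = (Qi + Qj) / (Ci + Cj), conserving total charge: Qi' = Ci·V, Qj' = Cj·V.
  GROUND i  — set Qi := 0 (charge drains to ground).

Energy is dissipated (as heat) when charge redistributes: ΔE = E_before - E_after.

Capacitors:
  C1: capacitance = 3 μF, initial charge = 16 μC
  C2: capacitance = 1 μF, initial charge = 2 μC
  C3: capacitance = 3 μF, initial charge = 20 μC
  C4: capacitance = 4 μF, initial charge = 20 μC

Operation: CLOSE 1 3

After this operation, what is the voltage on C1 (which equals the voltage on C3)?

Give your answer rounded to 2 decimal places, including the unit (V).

Answer: 6.00 V

Derivation:
Initial: C1(3μF, Q=16μC, V=5.33V), C2(1μF, Q=2μC, V=2.00V), C3(3μF, Q=20μC, V=6.67V), C4(4μF, Q=20μC, V=5.00V)
Op 1: CLOSE 1-3: Q_total=36.00, C_total=6.00, V=6.00; Q1=18.00, Q3=18.00; dissipated=1.333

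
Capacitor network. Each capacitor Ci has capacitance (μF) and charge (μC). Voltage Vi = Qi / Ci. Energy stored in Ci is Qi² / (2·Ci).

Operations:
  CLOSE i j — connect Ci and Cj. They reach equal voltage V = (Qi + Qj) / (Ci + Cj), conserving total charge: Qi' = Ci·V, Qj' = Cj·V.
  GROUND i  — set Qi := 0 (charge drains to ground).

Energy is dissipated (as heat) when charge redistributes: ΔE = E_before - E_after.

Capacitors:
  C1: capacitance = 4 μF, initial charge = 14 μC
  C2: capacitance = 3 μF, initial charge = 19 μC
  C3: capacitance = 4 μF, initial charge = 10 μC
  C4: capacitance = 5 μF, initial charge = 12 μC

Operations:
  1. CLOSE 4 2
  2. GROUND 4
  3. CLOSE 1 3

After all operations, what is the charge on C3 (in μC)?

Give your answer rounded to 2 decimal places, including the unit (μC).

Answer: 12.00 μC

Derivation:
Initial: C1(4μF, Q=14μC, V=3.50V), C2(3μF, Q=19μC, V=6.33V), C3(4μF, Q=10μC, V=2.50V), C4(5μF, Q=12μC, V=2.40V)
Op 1: CLOSE 4-2: Q_total=31.00, C_total=8.00, V=3.88; Q4=19.38, Q2=11.62; dissipated=14.504
Op 2: GROUND 4: Q4=0; energy lost=37.539
Op 3: CLOSE 1-3: Q_total=24.00, C_total=8.00, V=3.00; Q1=12.00, Q3=12.00; dissipated=1.000
Final charges: Q1=12.00, Q2=11.62, Q3=12.00, Q4=0.00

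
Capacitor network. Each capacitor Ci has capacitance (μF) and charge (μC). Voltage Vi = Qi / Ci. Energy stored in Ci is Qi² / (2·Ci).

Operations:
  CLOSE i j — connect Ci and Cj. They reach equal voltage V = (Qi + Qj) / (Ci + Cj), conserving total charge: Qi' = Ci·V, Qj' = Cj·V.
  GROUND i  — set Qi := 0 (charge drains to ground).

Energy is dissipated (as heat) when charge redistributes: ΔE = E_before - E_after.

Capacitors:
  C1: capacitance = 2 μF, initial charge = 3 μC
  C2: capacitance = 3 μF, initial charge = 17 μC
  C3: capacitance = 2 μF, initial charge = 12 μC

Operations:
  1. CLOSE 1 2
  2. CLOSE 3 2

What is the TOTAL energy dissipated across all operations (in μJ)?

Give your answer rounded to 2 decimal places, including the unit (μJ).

Answer: 12.82 μJ

Derivation:
Initial: C1(2μF, Q=3μC, V=1.50V), C2(3μF, Q=17μC, V=5.67V), C3(2μF, Q=12μC, V=6.00V)
Op 1: CLOSE 1-2: Q_total=20.00, C_total=5.00, V=4.00; Q1=8.00, Q2=12.00; dissipated=10.417
Op 2: CLOSE 3-2: Q_total=24.00, C_total=5.00, V=4.80; Q3=9.60, Q2=14.40; dissipated=2.400
Total dissipated: 12.817 μJ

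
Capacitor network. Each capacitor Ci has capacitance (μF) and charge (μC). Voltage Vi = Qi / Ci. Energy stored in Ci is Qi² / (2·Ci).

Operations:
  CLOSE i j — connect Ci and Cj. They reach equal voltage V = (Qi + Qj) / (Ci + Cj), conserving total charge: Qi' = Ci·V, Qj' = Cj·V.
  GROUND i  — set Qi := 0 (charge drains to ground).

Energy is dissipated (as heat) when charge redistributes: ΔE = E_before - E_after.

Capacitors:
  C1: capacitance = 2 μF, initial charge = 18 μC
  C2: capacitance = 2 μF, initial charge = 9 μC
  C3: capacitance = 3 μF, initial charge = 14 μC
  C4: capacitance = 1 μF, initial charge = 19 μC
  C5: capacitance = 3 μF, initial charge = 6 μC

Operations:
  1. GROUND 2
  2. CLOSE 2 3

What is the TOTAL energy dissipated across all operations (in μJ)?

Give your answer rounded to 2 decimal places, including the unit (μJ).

Answer: 33.32 μJ

Derivation:
Initial: C1(2μF, Q=18μC, V=9.00V), C2(2μF, Q=9μC, V=4.50V), C3(3μF, Q=14μC, V=4.67V), C4(1μF, Q=19μC, V=19.00V), C5(3μF, Q=6μC, V=2.00V)
Op 1: GROUND 2: Q2=0; energy lost=20.250
Op 2: CLOSE 2-3: Q_total=14.00, C_total=5.00, V=2.80; Q2=5.60, Q3=8.40; dissipated=13.067
Total dissipated: 33.317 μJ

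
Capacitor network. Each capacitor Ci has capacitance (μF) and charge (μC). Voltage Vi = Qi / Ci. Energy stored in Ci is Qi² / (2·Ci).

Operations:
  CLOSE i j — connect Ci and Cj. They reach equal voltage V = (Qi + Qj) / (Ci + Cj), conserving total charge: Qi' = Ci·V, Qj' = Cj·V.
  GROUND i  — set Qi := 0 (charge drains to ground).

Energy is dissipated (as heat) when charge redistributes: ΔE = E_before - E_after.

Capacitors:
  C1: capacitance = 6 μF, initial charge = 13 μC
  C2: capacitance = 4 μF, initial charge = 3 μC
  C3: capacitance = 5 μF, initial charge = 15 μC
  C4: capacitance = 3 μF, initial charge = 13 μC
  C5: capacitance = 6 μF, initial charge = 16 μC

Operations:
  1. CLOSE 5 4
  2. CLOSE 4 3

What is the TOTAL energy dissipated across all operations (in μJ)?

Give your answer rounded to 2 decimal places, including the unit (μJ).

Initial: C1(6μF, Q=13μC, V=2.17V), C2(4μF, Q=3μC, V=0.75V), C3(5μF, Q=15μC, V=3.00V), C4(3μF, Q=13μC, V=4.33V), C5(6μF, Q=16μC, V=2.67V)
Op 1: CLOSE 5-4: Q_total=29.00, C_total=9.00, V=3.22; Q5=19.33, Q4=9.67; dissipated=2.778
Op 2: CLOSE 4-3: Q_total=24.67, C_total=8.00, V=3.08; Q4=9.25, Q3=15.42; dissipated=0.046
Total dissipated: 2.824 μJ

Answer: 2.82 μJ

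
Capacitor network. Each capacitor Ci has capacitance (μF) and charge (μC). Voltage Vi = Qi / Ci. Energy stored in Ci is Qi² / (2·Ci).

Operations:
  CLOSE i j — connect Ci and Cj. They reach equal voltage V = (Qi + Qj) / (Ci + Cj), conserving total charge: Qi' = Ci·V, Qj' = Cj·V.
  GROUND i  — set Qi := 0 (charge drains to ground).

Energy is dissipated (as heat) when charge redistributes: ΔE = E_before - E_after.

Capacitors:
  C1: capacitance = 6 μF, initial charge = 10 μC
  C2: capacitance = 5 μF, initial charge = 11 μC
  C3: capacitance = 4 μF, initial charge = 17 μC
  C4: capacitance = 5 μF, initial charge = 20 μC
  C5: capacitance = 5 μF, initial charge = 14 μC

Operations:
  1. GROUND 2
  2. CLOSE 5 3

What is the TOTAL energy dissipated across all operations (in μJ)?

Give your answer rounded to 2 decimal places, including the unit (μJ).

Answer: 14.44 μJ

Derivation:
Initial: C1(6μF, Q=10μC, V=1.67V), C2(5μF, Q=11μC, V=2.20V), C3(4μF, Q=17μC, V=4.25V), C4(5μF, Q=20μC, V=4.00V), C5(5μF, Q=14μC, V=2.80V)
Op 1: GROUND 2: Q2=0; energy lost=12.100
Op 2: CLOSE 5-3: Q_total=31.00, C_total=9.00, V=3.44; Q5=17.22, Q3=13.78; dissipated=2.336
Total dissipated: 14.436 μJ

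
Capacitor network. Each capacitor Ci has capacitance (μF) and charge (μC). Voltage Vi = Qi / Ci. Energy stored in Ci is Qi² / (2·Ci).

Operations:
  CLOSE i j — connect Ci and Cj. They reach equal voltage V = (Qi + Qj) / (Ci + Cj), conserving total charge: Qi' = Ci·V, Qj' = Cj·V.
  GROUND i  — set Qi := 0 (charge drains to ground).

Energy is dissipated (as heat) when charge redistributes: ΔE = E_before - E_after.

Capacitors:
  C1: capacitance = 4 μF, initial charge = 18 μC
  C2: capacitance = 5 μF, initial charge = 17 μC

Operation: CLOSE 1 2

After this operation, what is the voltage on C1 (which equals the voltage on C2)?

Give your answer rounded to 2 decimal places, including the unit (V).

Initial: C1(4μF, Q=18μC, V=4.50V), C2(5μF, Q=17μC, V=3.40V)
Op 1: CLOSE 1-2: Q_total=35.00, C_total=9.00, V=3.89; Q1=15.56, Q2=19.44; dissipated=1.344

Answer: 3.89 V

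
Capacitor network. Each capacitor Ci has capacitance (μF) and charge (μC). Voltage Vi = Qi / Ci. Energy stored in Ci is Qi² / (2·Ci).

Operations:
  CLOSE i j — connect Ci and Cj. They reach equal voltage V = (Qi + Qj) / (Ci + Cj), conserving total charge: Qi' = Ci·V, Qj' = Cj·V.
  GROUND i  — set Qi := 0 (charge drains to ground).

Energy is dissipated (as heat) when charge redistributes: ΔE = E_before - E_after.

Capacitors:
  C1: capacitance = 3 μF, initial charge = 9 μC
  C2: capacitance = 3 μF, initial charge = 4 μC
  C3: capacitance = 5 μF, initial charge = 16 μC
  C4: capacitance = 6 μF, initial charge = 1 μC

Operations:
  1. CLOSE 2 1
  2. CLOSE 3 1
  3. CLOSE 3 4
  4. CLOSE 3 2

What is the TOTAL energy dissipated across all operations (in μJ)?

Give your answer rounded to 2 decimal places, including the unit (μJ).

Initial: C1(3μF, Q=9μC, V=3.00V), C2(3μF, Q=4μC, V=1.33V), C3(5μF, Q=16μC, V=3.20V), C4(6μF, Q=1μC, V=0.17V)
Op 1: CLOSE 2-1: Q_total=13.00, C_total=6.00, V=2.17; Q2=6.50, Q1=6.50; dissipated=2.083
Op 2: CLOSE 3-1: Q_total=22.50, C_total=8.00, V=2.81; Q3=14.06, Q1=8.44; dissipated=1.001
Op 3: CLOSE 3-4: Q_total=15.06, C_total=11.00, V=1.37; Q3=6.85, Q4=8.22; dissipated=9.546
Op 4: CLOSE 3-2: Q_total=13.35, C_total=8.00, V=1.67; Q3=8.34, Q2=5.00; dissipated=0.596
Total dissipated: 13.226 μJ

Answer: 13.23 μJ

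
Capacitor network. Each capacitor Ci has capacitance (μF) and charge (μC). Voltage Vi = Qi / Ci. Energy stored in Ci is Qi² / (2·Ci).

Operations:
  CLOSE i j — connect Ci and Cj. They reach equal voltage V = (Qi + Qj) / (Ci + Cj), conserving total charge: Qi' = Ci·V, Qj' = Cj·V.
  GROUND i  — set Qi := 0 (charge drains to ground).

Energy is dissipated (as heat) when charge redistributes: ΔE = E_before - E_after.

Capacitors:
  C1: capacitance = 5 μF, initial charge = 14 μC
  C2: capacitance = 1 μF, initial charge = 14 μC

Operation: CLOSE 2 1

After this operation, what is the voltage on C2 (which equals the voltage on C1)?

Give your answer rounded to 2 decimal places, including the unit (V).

Initial: C1(5μF, Q=14μC, V=2.80V), C2(1μF, Q=14μC, V=14.00V)
Op 1: CLOSE 2-1: Q_total=28.00, C_total=6.00, V=4.67; Q2=4.67, Q1=23.33; dissipated=52.267

Answer: 4.67 V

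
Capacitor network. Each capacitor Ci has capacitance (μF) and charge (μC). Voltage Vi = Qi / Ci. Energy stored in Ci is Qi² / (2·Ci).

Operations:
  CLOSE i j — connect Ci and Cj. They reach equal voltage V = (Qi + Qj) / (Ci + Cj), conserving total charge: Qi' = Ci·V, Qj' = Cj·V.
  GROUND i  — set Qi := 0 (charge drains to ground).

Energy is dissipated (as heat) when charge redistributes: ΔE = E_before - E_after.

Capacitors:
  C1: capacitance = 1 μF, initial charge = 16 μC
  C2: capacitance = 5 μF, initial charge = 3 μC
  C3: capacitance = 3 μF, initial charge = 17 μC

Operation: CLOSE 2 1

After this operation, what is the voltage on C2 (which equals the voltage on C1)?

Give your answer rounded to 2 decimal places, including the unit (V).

Answer: 3.17 V

Derivation:
Initial: C1(1μF, Q=16μC, V=16.00V), C2(5μF, Q=3μC, V=0.60V), C3(3μF, Q=17μC, V=5.67V)
Op 1: CLOSE 2-1: Q_total=19.00, C_total=6.00, V=3.17; Q2=15.83, Q1=3.17; dissipated=98.817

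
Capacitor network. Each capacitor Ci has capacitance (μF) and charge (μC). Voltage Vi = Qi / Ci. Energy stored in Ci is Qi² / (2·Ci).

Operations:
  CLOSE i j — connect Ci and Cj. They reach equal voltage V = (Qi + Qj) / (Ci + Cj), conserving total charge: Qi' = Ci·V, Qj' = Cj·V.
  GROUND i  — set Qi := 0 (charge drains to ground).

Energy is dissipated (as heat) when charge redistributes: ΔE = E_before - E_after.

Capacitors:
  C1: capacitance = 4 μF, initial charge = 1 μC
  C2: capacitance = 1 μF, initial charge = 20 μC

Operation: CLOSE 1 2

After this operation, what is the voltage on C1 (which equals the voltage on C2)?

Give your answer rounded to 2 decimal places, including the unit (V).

Initial: C1(4μF, Q=1μC, V=0.25V), C2(1μF, Q=20μC, V=20.00V)
Op 1: CLOSE 1-2: Q_total=21.00, C_total=5.00, V=4.20; Q1=16.80, Q2=4.20; dissipated=156.025

Answer: 4.20 V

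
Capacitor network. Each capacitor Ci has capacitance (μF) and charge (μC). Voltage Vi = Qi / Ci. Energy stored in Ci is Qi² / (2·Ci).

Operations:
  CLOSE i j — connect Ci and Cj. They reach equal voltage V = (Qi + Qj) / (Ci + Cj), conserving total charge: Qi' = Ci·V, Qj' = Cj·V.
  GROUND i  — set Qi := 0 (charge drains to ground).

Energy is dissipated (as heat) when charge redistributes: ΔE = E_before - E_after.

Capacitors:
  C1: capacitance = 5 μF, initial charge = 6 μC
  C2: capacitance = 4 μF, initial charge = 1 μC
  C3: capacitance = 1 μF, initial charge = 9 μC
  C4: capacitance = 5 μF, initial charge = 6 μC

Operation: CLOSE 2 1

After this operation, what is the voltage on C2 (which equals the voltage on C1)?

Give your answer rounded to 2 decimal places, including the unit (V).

Answer: 0.78 V

Derivation:
Initial: C1(5μF, Q=6μC, V=1.20V), C2(4μF, Q=1μC, V=0.25V), C3(1μF, Q=9μC, V=9.00V), C4(5μF, Q=6μC, V=1.20V)
Op 1: CLOSE 2-1: Q_total=7.00, C_total=9.00, V=0.78; Q2=3.11, Q1=3.89; dissipated=1.003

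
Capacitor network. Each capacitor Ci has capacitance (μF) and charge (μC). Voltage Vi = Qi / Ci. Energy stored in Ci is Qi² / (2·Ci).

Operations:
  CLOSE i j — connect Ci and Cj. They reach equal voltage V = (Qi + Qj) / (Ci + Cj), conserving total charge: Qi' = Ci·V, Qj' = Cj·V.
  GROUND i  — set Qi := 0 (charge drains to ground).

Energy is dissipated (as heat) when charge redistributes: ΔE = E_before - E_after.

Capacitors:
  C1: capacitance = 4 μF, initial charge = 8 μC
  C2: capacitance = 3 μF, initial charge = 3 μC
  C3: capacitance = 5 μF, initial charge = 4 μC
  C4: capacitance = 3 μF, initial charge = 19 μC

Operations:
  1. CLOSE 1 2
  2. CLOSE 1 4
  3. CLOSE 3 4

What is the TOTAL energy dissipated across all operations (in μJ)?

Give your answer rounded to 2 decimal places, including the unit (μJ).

Answer: 27.71 μJ

Derivation:
Initial: C1(4μF, Q=8μC, V=2.00V), C2(3μF, Q=3μC, V=1.00V), C3(5μF, Q=4μC, V=0.80V), C4(3μF, Q=19μC, V=6.33V)
Op 1: CLOSE 1-2: Q_total=11.00, C_total=7.00, V=1.57; Q1=6.29, Q2=4.71; dissipated=0.857
Op 2: CLOSE 1-4: Q_total=25.29, C_total=7.00, V=3.61; Q1=14.45, Q4=10.84; dissipated=19.436
Op 3: CLOSE 3-4: Q_total=14.84, C_total=8.00, V=1.85; Q3=9.27, Q4=5.56; dissipated=7.414
Total dissipated: 27.708 μJ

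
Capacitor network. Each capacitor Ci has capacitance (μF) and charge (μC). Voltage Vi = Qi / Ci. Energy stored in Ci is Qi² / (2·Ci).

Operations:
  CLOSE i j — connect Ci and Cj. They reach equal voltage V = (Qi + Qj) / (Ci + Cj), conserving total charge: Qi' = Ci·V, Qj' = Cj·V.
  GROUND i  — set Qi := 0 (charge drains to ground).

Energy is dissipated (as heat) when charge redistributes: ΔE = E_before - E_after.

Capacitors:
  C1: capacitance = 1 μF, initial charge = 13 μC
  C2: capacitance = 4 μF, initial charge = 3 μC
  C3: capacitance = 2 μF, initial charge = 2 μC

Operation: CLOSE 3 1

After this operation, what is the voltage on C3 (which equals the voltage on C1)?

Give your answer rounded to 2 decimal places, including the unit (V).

Answer: 5.00 V

Derivation:
Initial: C1(1μF, Q=13μC, V=13.00V), C2(4μF, Q=3μC, V=0.75V), C3(2μF, Q=2μC, V=1.00V)
Op 1: CLOSE 3-1: Q_total=15.00, C_total=3.00, V=5.00; Q3=10.00, Q1=5.00; dissipated=48.000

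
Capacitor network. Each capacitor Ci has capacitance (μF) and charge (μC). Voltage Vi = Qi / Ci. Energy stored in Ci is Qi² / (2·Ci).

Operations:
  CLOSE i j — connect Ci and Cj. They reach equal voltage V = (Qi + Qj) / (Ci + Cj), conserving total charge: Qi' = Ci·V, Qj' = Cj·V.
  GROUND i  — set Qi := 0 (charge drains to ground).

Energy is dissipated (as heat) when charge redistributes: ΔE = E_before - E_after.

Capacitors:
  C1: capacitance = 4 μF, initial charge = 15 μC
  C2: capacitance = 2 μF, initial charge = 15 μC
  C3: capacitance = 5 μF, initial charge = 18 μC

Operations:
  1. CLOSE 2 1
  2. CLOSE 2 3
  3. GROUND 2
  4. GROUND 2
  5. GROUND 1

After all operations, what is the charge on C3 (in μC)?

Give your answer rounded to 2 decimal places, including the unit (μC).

Initial: C1(4μF, Q=15μC, V=3.75V), C2(2μF, Q=15μC, V=7.50V), C3(5μF, Q=18μC, V=3.60V)
Op 1: CLOSE 2-1: Q_total=30.00, C_total=6.00, V=5.00; Q2=10.00, Q1=20.00; dissipated=9.375
Op 2: CLOSE 2-3: Q_total=28.00, C_total=7.00, V=4.00; Q2=8.00, Q3=20.00; dissipated=1.400
Op 3: GROUND 2: Q2=0; energy lost=16.000
Op 4: GROUND 2: Q2=0; energy lost=0.000
Op 5: GROUND 1: Q1=0; energy lost=50.000
Final charges: Q1=0.00, Q2=0.00, Q3=20.00

Answer: 20.00 μC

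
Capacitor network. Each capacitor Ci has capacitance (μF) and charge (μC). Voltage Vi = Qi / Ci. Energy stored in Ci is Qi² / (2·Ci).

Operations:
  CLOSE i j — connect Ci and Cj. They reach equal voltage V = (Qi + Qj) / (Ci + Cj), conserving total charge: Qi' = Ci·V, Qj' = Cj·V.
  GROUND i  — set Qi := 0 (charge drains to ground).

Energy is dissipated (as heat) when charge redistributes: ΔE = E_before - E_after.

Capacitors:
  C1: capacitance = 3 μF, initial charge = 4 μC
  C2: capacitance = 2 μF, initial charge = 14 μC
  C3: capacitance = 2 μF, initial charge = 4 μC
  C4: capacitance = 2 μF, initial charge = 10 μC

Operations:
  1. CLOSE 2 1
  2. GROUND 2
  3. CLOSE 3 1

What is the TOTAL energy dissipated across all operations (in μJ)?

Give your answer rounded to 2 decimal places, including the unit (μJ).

Answer: 33.76 μJ

Derivation:
Initial: C1(3μF, Q=4μC, V=1.33V), C2(2μF, Q=14μC, V=7.00V), C3(2μF, Q=4μC, V=2.00V), C4(2μF, Q=10μC, V=5.00V)
Op 1: CLOSE 2-1: Q_total=18.00, C_total=5.00, V=3.60; Q2=7.20, Q1=10.80; dissipated=19.267
Op 2: GROUND 2: Q2=0; energy lost=12.960
Op 3: CLOSE 3-1: Q_total=14.80, C_total=5.00, V=2.96; Q3=5.92, Q1=8.88; dissipated=1.536
Total dissipated: 33.763 μJ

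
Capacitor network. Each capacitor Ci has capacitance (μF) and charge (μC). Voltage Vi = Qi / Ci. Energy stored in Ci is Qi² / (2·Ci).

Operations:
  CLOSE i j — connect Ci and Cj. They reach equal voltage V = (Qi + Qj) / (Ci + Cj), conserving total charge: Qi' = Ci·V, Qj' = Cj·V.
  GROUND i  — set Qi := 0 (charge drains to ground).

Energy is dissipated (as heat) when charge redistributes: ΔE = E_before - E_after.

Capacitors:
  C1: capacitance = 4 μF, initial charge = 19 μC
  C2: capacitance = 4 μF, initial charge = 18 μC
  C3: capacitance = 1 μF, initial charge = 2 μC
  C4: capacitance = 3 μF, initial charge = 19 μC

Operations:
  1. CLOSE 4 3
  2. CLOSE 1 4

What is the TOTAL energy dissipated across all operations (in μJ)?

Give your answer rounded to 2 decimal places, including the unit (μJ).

Answer: 7.26 μJ

Derivation:
Initial: C1(4μF, Q=19μC, V=4.75V), C2(4μF, Q=18μC, V=4.50V), C3(1μF, Q=2μC, V=2.00V), C4(3μF, Q=19μC, V=6.33V)
Op 1: CLOSE 4-3: Q_total=21.00, C_total=4.00, V=5.25; Q4=15.75, Q3=5.25; dissipated=7.042
Op 2: CLOSE 1-4: Q_total=34.75, C_total=7.00, V=4.96; Q1=19.86, Q4=14.89; dissipated=0.214
Total dissipated: 7.256 μJ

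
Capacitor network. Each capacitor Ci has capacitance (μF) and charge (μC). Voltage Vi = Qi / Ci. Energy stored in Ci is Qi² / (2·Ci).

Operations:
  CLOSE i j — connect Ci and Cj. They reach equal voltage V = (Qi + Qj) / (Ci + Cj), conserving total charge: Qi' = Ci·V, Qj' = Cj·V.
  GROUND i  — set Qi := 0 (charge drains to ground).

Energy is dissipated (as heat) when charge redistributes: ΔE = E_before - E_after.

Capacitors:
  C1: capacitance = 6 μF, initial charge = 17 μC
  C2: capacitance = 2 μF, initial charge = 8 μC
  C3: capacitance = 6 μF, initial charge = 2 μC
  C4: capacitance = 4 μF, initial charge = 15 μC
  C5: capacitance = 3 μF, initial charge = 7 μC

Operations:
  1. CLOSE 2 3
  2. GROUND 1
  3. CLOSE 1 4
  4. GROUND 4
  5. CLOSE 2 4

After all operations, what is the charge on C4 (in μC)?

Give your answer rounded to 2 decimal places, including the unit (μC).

Initial: C1(6μF, Q=17μC, V=2.83V), C2(2μF, Q=8μC, V=4.00V), C3(6μF, Q=2μC, V=0.33V), C4(4μF, Q=15μC, V=3.75V), C5(3μF, Q=7μC, V=2.33V)
Op 1: CLOSE 2-3: Q_total=10.00, C_total=8.00, V=1.25; Q2=2.50, Q3=7.50; dissipated=10.083
Op 2: GROUND 1: Q1=0; energy lost=24.083
Op 3: CLOSE 1-4: Q_total=15.00, C_total=10.00, V=1.50; Q1=9.00, Q4=6.00; dissipated=16.875
Op 4: GROUND 4: Q4=0; energy lost=4.500
Op 5: CLOSE 2-4: Q_total=2.50, C_total=6.00, V=0.42; Q2=0.83, Q4=1.67; dissipated=1.042
Final charges: Q1=9.00, Q2=0.83, Q3=7.50, Q4=1.67, Q5=7.00

Answer: 1.67 μC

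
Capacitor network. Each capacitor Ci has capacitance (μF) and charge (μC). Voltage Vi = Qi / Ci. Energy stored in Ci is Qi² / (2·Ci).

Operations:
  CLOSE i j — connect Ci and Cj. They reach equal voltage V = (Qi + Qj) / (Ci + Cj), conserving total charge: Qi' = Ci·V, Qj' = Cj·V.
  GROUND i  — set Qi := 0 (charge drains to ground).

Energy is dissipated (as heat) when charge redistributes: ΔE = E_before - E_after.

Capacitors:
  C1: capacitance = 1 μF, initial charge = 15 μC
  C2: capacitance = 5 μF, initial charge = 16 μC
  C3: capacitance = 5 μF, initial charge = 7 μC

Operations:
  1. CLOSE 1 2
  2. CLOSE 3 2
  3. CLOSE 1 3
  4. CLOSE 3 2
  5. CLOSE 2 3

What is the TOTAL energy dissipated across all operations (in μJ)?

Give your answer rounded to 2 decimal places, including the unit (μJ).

Answer: 77.35 μJ

Derivation:
Initial: C1(1μF, Q=15μC, V=15.00V), C2(5μF, Q=16μC, V=3.20V), C3(5μF, Q=7μC, V=1.40V)
Op 1: CLOSE 1-2: Q_total=31.00, C_total=6.00, V=5.17; Q1=5.17, Q2=25.83; dissipated=58.017
Op 2: CLOSE 3-2: Q_total=32.83, C_total=10.00, V=3.28; Q3=16.42, Q2=16.42; dissipated=17.735
Op 3: CLOSE 1-3: Q_total=21.58, C_total=6.00, V=3.60; Q1=3.60, Q3=17.99; dissipated=1.478
Op 4: CLOSE 3-2: Q_total=34.40, C_total=10.00, V=3.44; Q3=17.20, Q2=17.20; dissipated=0.123
Op 5: CLOSE 2-3: Q_total=34.40, C_total=10.00, V=3.44; Q2=17.20, Q3=17.20; dissipated=0.000
Total dissipated: 77.352 μJ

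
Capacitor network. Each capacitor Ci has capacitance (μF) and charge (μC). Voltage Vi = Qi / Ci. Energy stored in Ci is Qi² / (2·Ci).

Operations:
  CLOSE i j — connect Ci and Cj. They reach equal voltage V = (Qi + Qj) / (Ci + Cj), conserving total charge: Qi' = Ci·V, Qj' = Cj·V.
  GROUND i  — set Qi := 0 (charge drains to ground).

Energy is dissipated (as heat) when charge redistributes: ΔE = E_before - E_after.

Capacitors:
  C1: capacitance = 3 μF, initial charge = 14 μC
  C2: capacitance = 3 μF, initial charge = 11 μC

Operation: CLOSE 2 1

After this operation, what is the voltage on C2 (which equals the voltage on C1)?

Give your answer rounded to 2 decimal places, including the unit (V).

Initial: C1(3μF, Q=14μC, V=4.67V), C2(3μF, Q=11μC, V=3.67V)
Op 1: CLOSE 2-1: Q_total=25.00, C_total=6.00, V=4.17; Q2=12.50, Q1=12.50; dissipated=0.750

Answer: 4.17 V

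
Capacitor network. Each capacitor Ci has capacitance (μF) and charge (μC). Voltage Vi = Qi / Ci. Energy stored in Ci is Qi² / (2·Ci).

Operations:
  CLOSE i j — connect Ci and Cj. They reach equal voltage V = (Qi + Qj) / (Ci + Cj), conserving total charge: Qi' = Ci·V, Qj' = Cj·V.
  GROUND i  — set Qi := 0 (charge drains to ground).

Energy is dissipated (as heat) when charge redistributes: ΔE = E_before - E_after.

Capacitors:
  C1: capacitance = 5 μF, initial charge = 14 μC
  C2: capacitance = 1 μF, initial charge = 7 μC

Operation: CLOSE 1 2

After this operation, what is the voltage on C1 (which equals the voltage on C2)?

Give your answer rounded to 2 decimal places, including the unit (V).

Answer: 3.50 V

Derivation:
Initial: C1(5μF, Q=14μC, V=2.80V), C2(1μF, Q=7μC, V=7.00V)
Op 1: CLOSE 1-2: Q_total=21.00, C_total=6.00, V=3.50; Q1=17.50, Q2=3.50; dissipated=7.350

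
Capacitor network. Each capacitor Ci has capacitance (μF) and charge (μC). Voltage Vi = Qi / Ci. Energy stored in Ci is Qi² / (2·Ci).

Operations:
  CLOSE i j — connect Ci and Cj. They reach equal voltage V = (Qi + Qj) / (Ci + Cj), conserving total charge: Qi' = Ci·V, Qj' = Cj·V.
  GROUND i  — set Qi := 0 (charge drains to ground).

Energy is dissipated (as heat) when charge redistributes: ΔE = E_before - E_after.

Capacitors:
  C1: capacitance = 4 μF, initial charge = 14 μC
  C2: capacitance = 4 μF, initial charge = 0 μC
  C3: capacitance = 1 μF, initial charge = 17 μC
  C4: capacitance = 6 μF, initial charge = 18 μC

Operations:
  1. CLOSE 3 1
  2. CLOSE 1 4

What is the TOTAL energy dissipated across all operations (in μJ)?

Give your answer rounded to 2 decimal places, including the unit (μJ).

Answer: 85.19 μJ

Derivation:
Initial: C1(4μF, Q=14μC, V=3.50V), C2(4μF, Q=0μC, V=0.00V), C3(1μF, Q=17μC, V=17.00V), C4(6μF, Q=18μC, V=3.00V)
Op 1: CLOSE 3-1: Q_total=31.00, C_total=5.00, V=6.20; Q3=6.20, Q1=24.80; dissipated=72.900
Op 2: CLOSE 1-4: Q_total=42.80, C_total=10.00, V=4.28; Q1=17.12, Q4=25.68; dissipated=12.288
Total dissipated: 85.188 μJ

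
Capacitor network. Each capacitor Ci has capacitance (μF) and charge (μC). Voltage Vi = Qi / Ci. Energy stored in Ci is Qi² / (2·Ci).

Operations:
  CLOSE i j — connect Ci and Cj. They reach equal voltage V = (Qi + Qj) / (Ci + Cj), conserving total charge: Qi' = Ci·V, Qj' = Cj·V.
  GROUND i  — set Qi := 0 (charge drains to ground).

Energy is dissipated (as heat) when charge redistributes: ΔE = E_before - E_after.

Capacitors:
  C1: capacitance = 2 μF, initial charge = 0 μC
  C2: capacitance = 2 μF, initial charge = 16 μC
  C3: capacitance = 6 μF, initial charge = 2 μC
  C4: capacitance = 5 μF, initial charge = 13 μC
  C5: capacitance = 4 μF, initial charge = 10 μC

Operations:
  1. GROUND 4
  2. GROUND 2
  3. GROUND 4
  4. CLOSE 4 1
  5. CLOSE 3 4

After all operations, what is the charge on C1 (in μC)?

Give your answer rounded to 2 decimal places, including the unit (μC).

Initial: C1(2μF, Q=0μC, V=0.00V), C2(2μF, Q=16μC, V=8.00V), C3(6μF, Q=2μC, V=0.33V), C4(5μF, Q=13μC, V=2.60V), C5(4μF, Q=10μC, V=2.50V)
Op 1: GROUND 4: Q4=0; energy lost=16.900
Op 2: GROUND 2: Q2=0; energy lost=64.000
Op 3: GROUND 4: Q4=0; energy lost=0.000
Op 4: CLOSE 4-1: Q_total=0.00, C_total=7.00, V=0.00; Q4=0.00, Q1=0.00; dissipated=0.000
Op 5: CLOSE 3-4: Q_total=2.00, C_total=11.00, V=0.18; Q3=1.09, Q4=0.91; dissipated=0.152
Final charges: Q1=0.00, Q2=0.00, Q3=1.09, Q4=0.91, Q5=10.00

Answer: 0.00 μC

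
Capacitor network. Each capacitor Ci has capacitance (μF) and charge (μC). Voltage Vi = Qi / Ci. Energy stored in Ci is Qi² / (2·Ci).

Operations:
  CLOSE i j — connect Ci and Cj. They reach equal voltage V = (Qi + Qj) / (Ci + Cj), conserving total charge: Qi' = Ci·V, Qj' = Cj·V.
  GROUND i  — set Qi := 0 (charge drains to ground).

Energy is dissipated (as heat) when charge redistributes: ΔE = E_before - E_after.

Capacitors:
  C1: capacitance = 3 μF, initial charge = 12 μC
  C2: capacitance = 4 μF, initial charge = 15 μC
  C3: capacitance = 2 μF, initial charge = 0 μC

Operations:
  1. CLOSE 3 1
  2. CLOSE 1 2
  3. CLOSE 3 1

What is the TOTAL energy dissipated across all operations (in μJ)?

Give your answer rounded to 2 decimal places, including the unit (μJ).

Answer: 11.52 μJ

Derivation:
Initial: C1(3μF, Q=12μC, V=4.00V), C2(4μF, Q=15μC, V=3.75V), C3(2μF, Q=0μC, V=0.00V)
Op 1: CLOSE 3-1: Q_total=12.00, C_total=5.00, V=2.40; Q3=4.80, Q1=7.20; dissipated=9.600
Op 2: CLOSE 1-2: Q_total=22.20, C_total=7.00, V=3.17; Q1=9.51, Q2=12.69; dissipated=1.562
Op 3: CLOSE 3-1: Q_total=14.31, C_total=5.00, V=2.86; Q3=5.73, Q1=8.59; dissipated=0.357
Total dissipated: 11.519 μJ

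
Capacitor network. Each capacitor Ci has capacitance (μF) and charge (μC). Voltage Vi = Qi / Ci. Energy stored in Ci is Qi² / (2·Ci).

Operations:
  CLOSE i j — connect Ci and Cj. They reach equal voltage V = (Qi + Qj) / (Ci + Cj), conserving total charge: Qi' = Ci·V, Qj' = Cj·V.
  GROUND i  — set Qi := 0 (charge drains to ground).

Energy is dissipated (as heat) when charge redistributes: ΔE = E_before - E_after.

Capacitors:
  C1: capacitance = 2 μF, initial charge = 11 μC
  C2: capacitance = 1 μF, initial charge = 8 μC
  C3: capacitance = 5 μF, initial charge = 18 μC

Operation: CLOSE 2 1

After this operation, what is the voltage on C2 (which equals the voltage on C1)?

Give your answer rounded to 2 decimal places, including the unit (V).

Answer: 6.33 V

Derivation:
Initial: C1(2μF, Q=11μC, V=5.50V), C2(1μF, Q=8μC, V=8.00V), C3(5μF, Q=18μC, V=3.60V)
Op 1: CLOSE 2-1: Q_total=19.00, C_total=3.00, V=6.33; Q2=6.33, Q1=12.67; dissipated=2.083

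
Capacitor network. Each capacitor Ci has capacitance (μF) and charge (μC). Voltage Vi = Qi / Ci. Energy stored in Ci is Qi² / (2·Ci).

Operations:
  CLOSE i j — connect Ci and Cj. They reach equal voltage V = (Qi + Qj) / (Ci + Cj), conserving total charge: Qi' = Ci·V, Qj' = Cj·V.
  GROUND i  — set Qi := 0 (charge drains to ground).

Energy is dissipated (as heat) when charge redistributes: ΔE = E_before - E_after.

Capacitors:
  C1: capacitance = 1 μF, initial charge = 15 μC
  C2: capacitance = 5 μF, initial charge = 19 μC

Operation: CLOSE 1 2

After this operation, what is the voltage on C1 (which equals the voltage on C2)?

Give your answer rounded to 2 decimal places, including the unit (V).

Initial: C1(1μF, Q=15μC, V=15.00V), C2(5μF, Q=19μC, V=3.80V)
Op 1: CLOSE 1-2: Q_total=34.00, C_total=6.00, V=5.67; Q1=5.67, Q2=28.33; dissipated=52.267

Answer: 5.67 V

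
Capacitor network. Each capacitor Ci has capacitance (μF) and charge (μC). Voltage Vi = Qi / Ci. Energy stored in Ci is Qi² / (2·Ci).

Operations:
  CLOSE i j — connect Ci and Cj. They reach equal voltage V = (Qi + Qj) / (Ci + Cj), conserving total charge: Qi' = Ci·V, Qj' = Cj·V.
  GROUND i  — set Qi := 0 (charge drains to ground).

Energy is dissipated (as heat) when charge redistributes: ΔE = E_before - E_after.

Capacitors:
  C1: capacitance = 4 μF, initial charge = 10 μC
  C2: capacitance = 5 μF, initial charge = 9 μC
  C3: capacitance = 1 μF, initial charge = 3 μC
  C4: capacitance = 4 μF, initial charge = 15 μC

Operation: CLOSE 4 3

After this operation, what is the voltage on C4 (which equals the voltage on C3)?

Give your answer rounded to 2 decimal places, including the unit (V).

Answer: 3.60 V

Derivation:
Initial: C1(4μF, Q=10μC, V=2.50V), C2(5μF, Q=9μC, V=1.80V), C3(1μF, Q=3μC, V=3.00V), C4(4μF, Q=15μC, V=3.75V)
Op 1: CLOSE 4-3: Q_total=18.00, C_total=5.00, V=3.60; Q4=14.40, Q3=3.60; dissipated=0.225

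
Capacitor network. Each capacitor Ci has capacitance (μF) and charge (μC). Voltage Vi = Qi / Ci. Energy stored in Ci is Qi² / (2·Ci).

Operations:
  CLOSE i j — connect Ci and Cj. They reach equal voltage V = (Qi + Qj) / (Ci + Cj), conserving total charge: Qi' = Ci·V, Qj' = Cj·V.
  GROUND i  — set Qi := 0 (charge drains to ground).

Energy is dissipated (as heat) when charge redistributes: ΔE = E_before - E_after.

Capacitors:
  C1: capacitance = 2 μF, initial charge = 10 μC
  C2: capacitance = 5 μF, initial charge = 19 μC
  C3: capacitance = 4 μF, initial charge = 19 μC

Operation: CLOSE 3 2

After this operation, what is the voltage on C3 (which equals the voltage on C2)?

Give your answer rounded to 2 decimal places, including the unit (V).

Answer: 4.22 V

Derivation:
Initial: C1(2μF, Q=10μC, V=5.00V), C2(5μF, Q=19μC, V=3.80V), C3(4μF, Q=19μC, V=4.75V)
Op 1: CLOSE 3-2: Q_total=38.00, C_total=9.00, V=4.22; Q3=16.89, Q2=21.11; dissipated=1.003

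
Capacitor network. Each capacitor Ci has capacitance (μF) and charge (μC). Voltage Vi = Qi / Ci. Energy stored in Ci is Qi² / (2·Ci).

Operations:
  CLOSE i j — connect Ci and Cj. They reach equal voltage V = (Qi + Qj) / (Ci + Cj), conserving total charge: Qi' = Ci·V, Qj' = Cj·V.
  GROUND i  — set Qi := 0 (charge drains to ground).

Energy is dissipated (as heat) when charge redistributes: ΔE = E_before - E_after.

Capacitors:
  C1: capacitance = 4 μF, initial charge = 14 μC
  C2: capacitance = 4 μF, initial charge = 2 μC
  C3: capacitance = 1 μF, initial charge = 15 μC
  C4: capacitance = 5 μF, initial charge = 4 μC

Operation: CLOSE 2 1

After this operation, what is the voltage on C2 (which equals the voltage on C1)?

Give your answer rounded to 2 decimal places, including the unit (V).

Answer: 2.00 V

Derivation:
Initial: C1(4μF, Q=14μC, V=3.50V), C2(4μF, Q=2μC, V=0.50V), C3(1μF, Q=15μC, V=15.00V), C4(5μF, Q=4μC, V=0.80V)
Op 1: CLOSE 2-1: Q_total=16.00, C_total=8.00, V=2.00; Q2=8.00, Q1=8.00; dissipated=9.000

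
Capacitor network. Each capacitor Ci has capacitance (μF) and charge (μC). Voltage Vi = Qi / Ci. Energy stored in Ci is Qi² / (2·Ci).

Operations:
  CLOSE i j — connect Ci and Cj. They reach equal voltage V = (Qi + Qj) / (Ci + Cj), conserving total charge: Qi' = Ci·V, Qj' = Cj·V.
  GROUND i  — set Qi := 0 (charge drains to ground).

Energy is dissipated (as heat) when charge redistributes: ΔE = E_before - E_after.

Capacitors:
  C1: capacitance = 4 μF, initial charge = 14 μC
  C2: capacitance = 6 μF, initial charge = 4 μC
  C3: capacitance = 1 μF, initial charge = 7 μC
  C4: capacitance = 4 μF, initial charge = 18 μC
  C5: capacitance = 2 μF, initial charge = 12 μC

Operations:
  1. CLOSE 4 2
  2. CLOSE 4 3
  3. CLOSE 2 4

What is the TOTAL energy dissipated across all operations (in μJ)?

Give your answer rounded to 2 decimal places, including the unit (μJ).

Initial: C1(4μF, Q=14μC, V=3.50V), C2(6μF, Q=4μC, V=0.67V), C3(1μF, Q=7μC, V=7.00V), C4(4μF, Q=18μC, V=4.50V), C5(2μF, Q=12μC, V=6.00V)
Op 1: CLOSE 4-2: Q_total=22.00, C_total=10.00, V=2.20; Q4=8.80, Q2=13.20; dissipated=17.633
Op 2: CLOSE 4-3: Q_total=15.80, C_total=5.00, V=3.16; Q4=12.64, Q3=3.16; dissipated=9.216
Op 3: CLOSE 2-4: Q_total=25.84, C_total=10.00, V=2.58; Q2=15.50, Q4=10.34; dissipated=1.106
Total dissipated: 27.955 μJ

Answer: 27.96 μJ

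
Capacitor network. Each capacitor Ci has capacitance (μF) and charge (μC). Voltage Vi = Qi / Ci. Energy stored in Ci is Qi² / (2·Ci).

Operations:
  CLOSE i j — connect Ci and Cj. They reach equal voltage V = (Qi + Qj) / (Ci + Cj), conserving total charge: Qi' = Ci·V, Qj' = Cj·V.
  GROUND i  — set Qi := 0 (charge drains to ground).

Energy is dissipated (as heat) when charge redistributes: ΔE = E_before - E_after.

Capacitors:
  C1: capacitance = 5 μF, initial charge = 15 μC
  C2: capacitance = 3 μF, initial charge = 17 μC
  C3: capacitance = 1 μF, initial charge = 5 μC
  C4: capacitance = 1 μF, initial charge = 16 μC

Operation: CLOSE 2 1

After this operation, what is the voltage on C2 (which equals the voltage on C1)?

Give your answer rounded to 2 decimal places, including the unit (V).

Answer: 4.00 V

Derivation:
Initial: C1(5μF, Q=15μC, V=3.00V), C2(3μF, Q=17μC, V=5.67V), C3(1μF, Q=5μC, V=5.00V), C4(1μF, Q=16μC, V=16.00V)
Op 1: CLOSE 2-1: Q_total=32.00, C_total=8.00, V=4.00; Q2=12.00, Q1=20.00; dissipated=6.667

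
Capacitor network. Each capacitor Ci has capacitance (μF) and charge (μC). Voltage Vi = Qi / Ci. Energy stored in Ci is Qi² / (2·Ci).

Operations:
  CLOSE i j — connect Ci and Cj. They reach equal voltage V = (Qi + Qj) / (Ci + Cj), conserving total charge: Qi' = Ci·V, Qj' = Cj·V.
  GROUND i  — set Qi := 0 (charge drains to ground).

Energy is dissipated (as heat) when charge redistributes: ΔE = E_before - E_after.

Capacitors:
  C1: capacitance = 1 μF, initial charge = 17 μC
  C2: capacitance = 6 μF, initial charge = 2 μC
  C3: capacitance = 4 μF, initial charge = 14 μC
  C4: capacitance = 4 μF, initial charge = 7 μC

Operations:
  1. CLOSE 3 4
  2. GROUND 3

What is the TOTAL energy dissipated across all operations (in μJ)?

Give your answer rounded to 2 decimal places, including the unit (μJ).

Answer: 16.84 μJ

Derivation:
Initial: C1(1μF, Q=17μC, V=17.00V), C2(6μF, Q=2μC, V=0.33V), C3(4μF, Q=14μC, V=3.50V), C4(4μF, Q=7μC, V=1.75V)
Op 1: CLOSE 3-4: Q_total=21.00, C_total=8.00, V=2.62; Q3=10.50, Q4=10.50; dissipated=3.062
Op 2: GROUND 3: Q3=0; energy lost=13.781
Total dissipated: 16.844 μJ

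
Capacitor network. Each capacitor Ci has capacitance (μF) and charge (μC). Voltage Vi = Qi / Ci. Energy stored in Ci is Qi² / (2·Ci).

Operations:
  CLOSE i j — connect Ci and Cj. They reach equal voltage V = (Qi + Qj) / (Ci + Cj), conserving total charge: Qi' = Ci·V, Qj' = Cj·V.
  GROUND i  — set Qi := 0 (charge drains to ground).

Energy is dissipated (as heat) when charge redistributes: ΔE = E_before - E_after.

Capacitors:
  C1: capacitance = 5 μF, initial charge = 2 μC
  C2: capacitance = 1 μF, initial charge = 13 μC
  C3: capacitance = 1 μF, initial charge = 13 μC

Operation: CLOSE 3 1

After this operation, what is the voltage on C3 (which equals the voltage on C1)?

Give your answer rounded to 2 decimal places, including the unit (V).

Answer: 2.50 V

Derivation:
Initial: C1(5μF, Q=2μC, V=0.40V), C2(1μF, Q=13μC, V=13.00V), C3(1μF, Q=13μC, V=13.00V)
Op 1: CLOSE 3-1: Q_total=15.00, C_total=6.00, V=2.50; Q3=2.50, Q1=12.50; dissipated=66.150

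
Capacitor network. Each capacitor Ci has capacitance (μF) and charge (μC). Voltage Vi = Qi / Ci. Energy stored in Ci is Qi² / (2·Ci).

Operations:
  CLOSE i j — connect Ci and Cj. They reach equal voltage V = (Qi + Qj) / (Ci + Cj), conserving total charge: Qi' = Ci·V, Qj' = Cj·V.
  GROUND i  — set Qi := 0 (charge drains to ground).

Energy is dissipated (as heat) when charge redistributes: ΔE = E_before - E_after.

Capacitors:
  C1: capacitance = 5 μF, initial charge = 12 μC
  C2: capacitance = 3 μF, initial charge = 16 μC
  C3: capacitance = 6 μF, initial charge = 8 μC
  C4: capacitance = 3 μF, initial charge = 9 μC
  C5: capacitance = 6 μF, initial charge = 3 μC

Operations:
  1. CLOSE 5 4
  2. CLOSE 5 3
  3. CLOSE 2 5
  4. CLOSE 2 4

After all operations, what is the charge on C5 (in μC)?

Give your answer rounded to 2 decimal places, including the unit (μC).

Initial: C1(5μF, Q=12μC, V=2.40V), C2(3μF, Q=16μC, V=5.33V), C3(6μF, Q=8μC, V=1.33V), C4(3μF, Q=9μC, V=3.00V), C5(6μF, Q=3μC, V=0.50V)
Op 1: CLOSE 5-4: Q_total=12.00, C_total=9.00, V=1.33; Q5=8.00, Q4=4.00; dissipated=6.250
Op 2: CLOSE 5-3: Q_total=16.00, C_total=12.00, V=1.33; Q5=8.00, Q3=8.00; dissipated=0.000
Op 3: CLOSE 2-5: Q_total=24.00, C_total=9.00, V=2.67; Q2=8.00, Q5=16.00; dissipated=16.000
Op 4: CLOSE 2-4: Q_total=12.00, C_total=6.00, V=2.00; Q2=6.00, Q4=6.00; dissipated=1.333
Final charges: Q1=12.00, Q2=6.00, Q3=8.00, Q4=6.00, Q5=16.00

Answer: 16.00 μC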